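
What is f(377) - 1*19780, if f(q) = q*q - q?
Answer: 121972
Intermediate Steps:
f(q) = q**2 - q
f(377) - 1*19780 = 377*(-1 + 377) - 1*19780 = 377*376 - 19780 = 141752 - 19780 = 121972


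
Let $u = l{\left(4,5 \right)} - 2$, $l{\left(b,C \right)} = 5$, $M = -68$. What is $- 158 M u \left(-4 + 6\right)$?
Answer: $64464$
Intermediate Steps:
$u = 3$ ($u = 5 - 2 = 3$)
$- 158 M u \left(-4 + 6\right) = \left(-158\right) \left(-68\right) 3 \left(-4 + 6\right) = 10744 \cdot 3 \cdot 2 = 10744 \cdot 6 = 64464$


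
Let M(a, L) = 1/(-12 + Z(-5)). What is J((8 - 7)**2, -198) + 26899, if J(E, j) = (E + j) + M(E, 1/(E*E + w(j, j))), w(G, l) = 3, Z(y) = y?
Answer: 453933/17 ≈ 26702.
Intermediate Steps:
M(a, L) = -1/17 (M(a, L) = 1/(-12 - 5) = 1/(-17) = -1/17)
J(E, j) = -1/17 + E + j (J(E, j) = (E + j) - 1/17 = -1/17 + E + j)
J((8 - 7)**2, -198) + 26899 = (-1/17 + (8 - 7)**2 - 198) + 26899 = (-1/17 + 1**2 - 198) + 26899 = (-1/17 + 1 - 198) + 26899 = -3350/17 + 26899 = 453933/17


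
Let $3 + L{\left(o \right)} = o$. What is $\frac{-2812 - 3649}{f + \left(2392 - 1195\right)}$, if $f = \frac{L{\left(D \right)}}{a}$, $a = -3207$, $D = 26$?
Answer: $- \frac{20720427}{3838756} \approx -5.3977$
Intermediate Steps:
$L{\left(o \right)} = -3 + o$
$f = - \frac{23}{3207}$ ($f = \frac{-3 + 26}{-3207} = 23 \left(- \frac{1}{3207}\right) = - \frac{23}{3207} \approx -0.0071718$)
$\frac{-2812 - 3649}{f + \left(2392 - 1195\right)} = \frac{-2812 - 3649}{- \frac{23}{3207} + \left(2392 - 1195\right)} = - \frac{6461}{- \frac{23}{3207} + 1197} = - \frac{6461}{\frac{3838756}{3207}} = \left(-6461\right) \frac{3207}{3838756} = - \frac{20720427}{3838756}$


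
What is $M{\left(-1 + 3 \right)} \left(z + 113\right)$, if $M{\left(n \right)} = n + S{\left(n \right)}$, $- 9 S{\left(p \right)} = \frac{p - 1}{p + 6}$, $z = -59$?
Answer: $\frac{429}{4} \approx 107.25$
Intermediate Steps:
$S{\left(p \right)} = - \frac{-1 + p}{9 \left(6 + p\right)}$ ($S{\left(p \right)} = - \frac{\left(p - 1\right) \frac{1}{p + 6}}{9} = - \frac{\left(-1 + p\right) \frac{1}{6 + p}}{9} = - \frac{\frac{1}{6 + p} \left(-1 + p\right)}{9} = - \frac{-1 + p}{9 \left(6 + p\right)}$)
$M{\left(n \right)} = n + \frac{1 - n}{9 \left(6 + n\right)}$
$M{\left(-1 + 3 \right)} \left(z + 113\right) = \frac{1 - \left(-1 + 3\right) + 9 \left(-1 + 3\right) \left(6 + \left(-1 + 3\right)\right)}{9 \left(6 + \left(-1 + 3\right)\right)} \left(-59 + 113\right) = \frac{1 - 2 + 9 \cdot 2 \left(6 + 2\right)}{9 \left(6 + 2\right)} 54 = \frac{1 - 2 + 9 \cdot 2 \cdot 8}{9 \cdot 8} \cdot 54 = \frac{1}{9} \cdot \frac{1}{8} \left(1 - 2 + 144\right) 54 = \frac{1}{9} \cdot \frac{1}{8} \cdot 143 \cdot 54 = \frac{143}{72} \cdot 54 = \frac{429}{4}$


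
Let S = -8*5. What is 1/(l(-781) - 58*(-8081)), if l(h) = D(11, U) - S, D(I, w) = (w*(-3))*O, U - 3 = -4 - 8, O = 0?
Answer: 1/468738 ≈ 2.1334e-6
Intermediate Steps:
U = -9 (U = 3 + (-4 - 8) = 3 - 12 = -9)
D(I, w) = 0 (D(I, w) = (w*(-3))*0 = -3*w*0 = 0)
S = -40
l(h) = 40 (l(h) = 0 - 1*(-40) = 0 + 40 = 40)
1/(l(-781) - 58*(-8081)) = 1/(40 - 58*(-8081)) = 1/(40 + 468698) = 1/468738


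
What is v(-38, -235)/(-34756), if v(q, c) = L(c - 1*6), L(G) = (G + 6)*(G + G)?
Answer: -56635/17378 ≈ -3.2590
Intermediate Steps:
L(G) = 2*G*(6 + G) (L(G) = (6 + G)*(2*G) = 2*G*(6 + G))
v(q, c) = 2*c*(-6 + c) (v(q, c) = 2*(c - 1*6)*(6 + (c - 1*6)) = 2*(c - 6)*(6 + (c - 6)) = 2*(-6 + c)*(6 + (-6 + c)) = 2*(-6 + c)*c = 2*c*(-6 + c))
v(-38, -235)/(-34756) = (2*(-235)*(-6 - 235))/(-34756) = (2*(-235)*(-241))*(-1/34756) = 113270*(-1/34756) = -56635/17378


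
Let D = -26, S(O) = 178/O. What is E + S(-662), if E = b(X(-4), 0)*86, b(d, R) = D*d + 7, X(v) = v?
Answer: 3159637/331 ≈ 9545.7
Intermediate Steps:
b(d, R) = 7 - 26*d (b(d, R) = -26*d + 7 = 7 - 26*d)
E = 9546 (E = (7 - 26*(-4))*86 = (7 + 104)*86 = 111*86 = 9546)
E + S(-662) = 9546 + 178/(-662) = 9546 + 178*(-1/662) = 9546 - 89/331 = 3159637/331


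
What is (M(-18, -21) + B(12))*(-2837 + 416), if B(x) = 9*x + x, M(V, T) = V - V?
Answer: -290520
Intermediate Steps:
M(V, T) = 0
B(x) = 10*x
(M(-18, -21) + B(12))*(-2837 + 416) = (0 + 10*12)*(-2837 + 416) = (0 + 120)*(-2421) = 120*(-2421) = -290520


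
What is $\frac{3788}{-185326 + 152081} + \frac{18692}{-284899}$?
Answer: $- \frac{1700612952}{9471467255} \approx -0.17955$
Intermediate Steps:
$\frac{3788}{-185326 + 152081} + \frac{18692}{-284899} = \frac{3788}{-33245} + 18692 \left(- \frac{1}{284899}\right) = 3788 \left(- \frac{1}{33245}\right) - \frac{18692}{284899} = - \frac{3788}{33245} - \frac{18692}{284899} = - \frac{1700612952}{9471467255}$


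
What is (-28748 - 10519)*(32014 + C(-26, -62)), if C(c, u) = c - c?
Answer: -1257093738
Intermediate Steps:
C(c, u) = 0
(-28748 - 10519)*(32014 + C(-26, -62)) = (-28748 - 10519)*(32014 + 0) = -39267*32014 = -1257093738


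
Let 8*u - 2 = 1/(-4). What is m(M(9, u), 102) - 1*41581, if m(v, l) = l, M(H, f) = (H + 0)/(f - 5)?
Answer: -41479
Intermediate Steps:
u = 7/32 (u = 1/4 + (1/8)/(-4) = 1/4 + (1/8)*(-1/4) = 1/4 - 1/32 = 7/32 ≈ 0.21875)
M(H, f) = H/(-5 + f)
m(M(9, u), 102) - 1*41581 = 102 - 1*41581 = 102 - 41581 = -41479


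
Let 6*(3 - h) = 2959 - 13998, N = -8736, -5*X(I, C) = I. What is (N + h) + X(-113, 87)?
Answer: -206117/30 ≈ -6870.6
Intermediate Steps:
X(I, C) = -I/5
h = 11057/6 (h = 3 - (2959 - 13998)/6 = 3 - ⅙*(-11039) = 3 + 11039/6 = 11057/6 ≈ 1842.8)
(N + h) + X(-113, 87) = (-8736 + 11057/6) - ⅕*(-113) = -41359/6 + 113/5 = -206117/30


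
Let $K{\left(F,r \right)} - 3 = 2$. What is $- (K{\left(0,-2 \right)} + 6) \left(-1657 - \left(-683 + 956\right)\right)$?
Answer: $21230$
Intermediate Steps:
$K{\left(F,r \right)} = 5$ ($K{\left(F,r \right)} = 3 + 2 = 5$)
$- (K{\left(0,-2 \right)} + 6) \left(-1657 - \left(-683 + 956\right)\right) = - (5 + 6) \left(-1657 - \left(-683 + 956\right)\right) = \left(-1\right) 11 \left(-1657 - 273\right) = - 11 \left(-1657 - 273\right) = \left(-11\right) \left(-1930\right) = 21230$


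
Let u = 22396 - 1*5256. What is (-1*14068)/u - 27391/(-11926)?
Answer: 75426693/51102910 ≈ 1.4760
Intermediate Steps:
u = 17140 (u = 22396 - 5256 = 17140)
(-1*14068)/u - 27391/(-11926) = -1*14068/17140 - 27391/(-11926) = -14068*1/17140 - 27391*(-1/11926) = -3517/4285 + 27391/11926 = 75426693/51102910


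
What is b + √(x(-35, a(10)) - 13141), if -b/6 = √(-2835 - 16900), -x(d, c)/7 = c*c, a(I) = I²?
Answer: I*(√83141 - 6*√19735) ≈ -554.55*I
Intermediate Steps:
x(d, c) = -7*c² (x(d, c) = -7*c*c = -7*c²)
b = -6*I*√19735 (b = -6*√(-2835 - 16900) = -6*I*√19735 ≈ -842.89*I)
b + √(x(-35, a(10)) - 13141) = -6*I*√19735 + √(-7*(10²)² - 13141) = -6*I*√19735 + √(-7*100² - 13141) = -6*I*√19735 + √(-7*10000 - 13141) = -6*I*√19735 + √(-70000 - 13141) = -6*I*√19735 + √(-83141) = -6*I*√19735 + I*√83141 = I*√83141 - 6*I*√19735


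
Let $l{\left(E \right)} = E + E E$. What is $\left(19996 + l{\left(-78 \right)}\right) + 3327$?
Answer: $29329$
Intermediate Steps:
$l{\left(E \right)} = E + E^{2}$
$\left(19996 + l{\left(-78 \right)}\right) + 3327 = \left(19996 - 78 \left(1 - 78\right)\right) + 3327 = \left(19996 - -6006\right) + 3327 = \left(19996 + 6006\right) + 3327 = 26002 + 3327 = 29329$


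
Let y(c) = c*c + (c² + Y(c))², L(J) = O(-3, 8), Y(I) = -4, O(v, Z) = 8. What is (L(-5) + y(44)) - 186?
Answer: 3734382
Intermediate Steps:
L(J) = 8
y(c) = c² + (-4 + c²)² (y(c) = c*c + (c² - 4)² = c² + (-4 + c²)²)
(L(-5) + y(44)) - 186 = (8 + (44² + (-4 + 44²)²)) - 186 = (8 + (1936 + (-4 + 1936)²)) - 186 = (8 + (1936 + 1932²)) - 186 = (8 + (1936 + 3732624)) - 186 = (8 + 3734560) - 186 = 3734568 - 186 = 3734382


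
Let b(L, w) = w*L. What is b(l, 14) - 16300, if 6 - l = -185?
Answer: -13626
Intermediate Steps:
l = 191 (l = 6 - 1*(-185) = 6 + 185 = 191)
b(L, w) = L*w
b(l, 14) - 16300 = 191*14 - 16300 = 2674 - 16300 = -13626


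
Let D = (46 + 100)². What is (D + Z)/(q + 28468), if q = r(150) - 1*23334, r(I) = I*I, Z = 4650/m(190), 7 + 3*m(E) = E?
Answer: 652463/842837 ≈ 0.77413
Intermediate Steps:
m(E) = -7/3 + E/3
Z = 4650/61 (Z = 4650/(-7/3 + (⅓)*190) = 4650/(-7/3 + 190/3) = 4650/61 ≈ 76.229)
r(I) = I²
q = -834 (q = 150² - 1*23334 = 22500 - 23334 = -834)
D = 21316 (D = 146² = 21316)
(D + Z)/(q + 28468) = (21316 + 4650/61)/(-834 + 28468) = (1304926/61)/27634 = (1304926/61)*(1/27634) = 652463/842837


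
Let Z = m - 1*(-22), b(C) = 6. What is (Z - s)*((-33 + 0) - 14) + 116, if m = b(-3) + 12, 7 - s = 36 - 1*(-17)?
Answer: -3926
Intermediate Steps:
s = -46 (s = 7 - (36 - 1*(-17)) = 7 - (36 + 17) = 7 - 1*53 = 7 - 53 = -46)
m = 18 (m = 6 + 12 = 18)
Z = 40 (Z = 18 - 1*(-22) = 18 + 22 = 40)
(Z - s)*((-33 + 0) - 14) + 116 = (40 - 1*(-46))*((-33 + 0) - 14) + 116 = (40 + 46)*(-33 - 14) + 116 = 86*(-47) + 116 = -4042 + 116 = -3926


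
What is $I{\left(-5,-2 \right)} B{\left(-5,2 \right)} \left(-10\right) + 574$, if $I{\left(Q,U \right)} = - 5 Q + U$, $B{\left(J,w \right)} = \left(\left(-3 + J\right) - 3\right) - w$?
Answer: $3564$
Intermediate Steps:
$B{\left(J,w \right)} = -6 + J - w$ ($B{\left(J,w \right)} = \left(-6 + J\right) - w = -6 + J - w$)
$I{\left(Q,U \right)} = U - 5 Q$
$I{\left(-5,-2 \right)} B{\left(-5,2 \right)} \left(-10\right) + 574 = \left(-2 - -25\right) \left(-6 - 5 - 2\right) \left(-10\right) + 574 = \left(-2 + 25\right) \left(-6 - 5 - 2\right) \left(-10\right) + 574 = 23 \left(-13\right) \left(-10\right) + 574 = \left(-299\right) \left(-10\right) + 574 = 2990 + 574 = 3564$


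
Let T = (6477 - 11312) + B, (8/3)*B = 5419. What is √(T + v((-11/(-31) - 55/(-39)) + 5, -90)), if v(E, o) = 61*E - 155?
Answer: I*√59524425870/4836 ≈ 50.45*I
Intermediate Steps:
B = 16257/8 (B = (3/8)*5419 = 16257/8 ≈ 2032.1)
v(E, o) = -155 + 61*E
T = -22423/8 (T = (6477 - 11312) + 16257/8 = -4835 + 16257/8 = -22423/8 ≈ -2802.9)
√(T + v((-11/(-31) - 55/(-39)) + 5, -90)) = √(-22423/8 + (-155 + 61*((-11/(-31) - 55/(-39)) + 5))) = √(-22423/8 + (-155 + 61*((-11*(-1/31) - 55*(-1/39)) + 5))) = √(-22423/8 + (-155 + 61*((11/31 + 55/39) + 5))) = √(-22423/8 + (-155 + 61*(2134/1209 + 5))) = √(-22423/8 + (-155 + 61*(8179/1209))) = √(-22423/8 + (-155 + 498919/1209)) = √(-22423/8 + 311524/1209) = √(-24617215/9672) = I*√59524425870/4836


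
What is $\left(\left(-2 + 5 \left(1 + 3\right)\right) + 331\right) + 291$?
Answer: $640$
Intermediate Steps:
$\left(\left(-2 + 5 \left(1 + 3\right)\right) + 331\right) + 291 = \left(\left(-2 + 5 \cdot 4\right) + 331\right) + 291 = \left(\left(-2 + 20\right) + 331\right) + 291 = \left(18 + 331\right) + 291 = 349 + 291 = 640$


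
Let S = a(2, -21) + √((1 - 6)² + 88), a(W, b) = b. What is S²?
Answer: (21 - √113)² ≈ 107.53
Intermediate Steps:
S = -21 + √113 (S = -21 + √((1 - 6)² + 88) = -21 + √((-5)² + 88) = -21 + √(25 + 88) = -21 + √113 ≈ -10.370)
S² = (-21 + √113)²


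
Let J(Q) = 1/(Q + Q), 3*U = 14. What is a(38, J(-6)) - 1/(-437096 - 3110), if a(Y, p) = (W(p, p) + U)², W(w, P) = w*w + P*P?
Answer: 24996880199/1141013952 ≈ 21.908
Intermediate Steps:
U = 14/3 (U = (⅓)*14 = 14/3 ≈ 4.6667)
J(Q) = 1/(2*Q)
W(w, P) = P² + w² (W(w, P) = w² + P² = P² + w²)
a(Y, p) = (14/3 + 2*p²)² (a(Y, p) = ((p² + p²) + 14/3)² = (2*p² + 14/3)² = (14/3 + 2*p²)²)
a(38, J(-6)) - 1/(-437096 - 3110) = 4*(7 + 3*((½)/(-6))²)²/9 - 1/(-437096 - 3110) = 4*(7 + 3*((½)*(-⅙))²)²/9 - 1/(-440206) = 4*(7 + 3*(-1/12)²)²/9 - 1*(-1/440206) = 4*(7 + 3*(1/144))²/9 + 1/440206 = 4*(7 + 1/48)²/9 + 1/440206 = 4*(337/48)²/9 + 1/440206 = (4/9)*(113569/2304) + 1/440206 = 113569/5184 + 1/440206 = 24996880199/1141013952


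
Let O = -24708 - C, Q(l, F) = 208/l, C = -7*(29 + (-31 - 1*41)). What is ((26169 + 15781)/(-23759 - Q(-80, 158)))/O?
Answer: 104875/1485309519 ≈ 7.0608e-5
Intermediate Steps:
C = 301 (C = -7*(29 + (-31 - 41)) = -7*(29 - 72) = -7*(-43) = 301)
O = -25009 (O = -24708 - 1*301 = -24708 - 301 = -25009)
((26169 + 15781)/(-23759 - Q(-80, 158)))/O = ((26169 + 15781)/(-23759 - 208/(-80)))/(-25009) = (41950/(-23759 - 208*(-1)/80))*(-1/25009) = (41950/(-23759 - 1*(-13/5)))*(-1/25009) = (41950/(-23759 + 13/5))*(-1/25009) = (41950/(-118782/5))*(-1/25009) = (41950*(-5/118782))*(-1/25009) = -104875/59391*(-1/25009) = 104875/1485309519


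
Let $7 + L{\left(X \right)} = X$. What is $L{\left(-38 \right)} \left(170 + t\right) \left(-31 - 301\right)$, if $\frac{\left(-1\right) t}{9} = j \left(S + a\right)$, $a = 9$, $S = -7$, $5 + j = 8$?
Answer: $1733040$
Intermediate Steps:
$j = 3$ ($j = -5 + 8 = 3$)
$L{\left(X \right)} = -7 + X$
$t = -54$ ($t = - 9 \cdot 3 \left(-7 + 9\right) = - 9 \cdot 3 \cdot 2 = \left(-9\right) 6 = -54$)
$L{\left(-38 \right)} \left(170 + t\right) \left(-31 - 301\right) = \left(-7 - 38\right) \left(170 - 54\right) \left(-31 - 301\right) = - 45 \cdot 116 \left(-332\right) = \left(-45\right) \left(-38512\right) = 1733040$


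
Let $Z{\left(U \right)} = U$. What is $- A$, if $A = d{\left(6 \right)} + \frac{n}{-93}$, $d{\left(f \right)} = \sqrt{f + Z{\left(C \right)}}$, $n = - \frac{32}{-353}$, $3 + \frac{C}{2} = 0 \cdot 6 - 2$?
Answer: $\frac{32}{32829} - 2 i \approx 0.00097475 - 2.0 i$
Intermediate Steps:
$C = -10$ ($C = -6 + 2 \left(0 \cdot 6 - 2\right) = -6 + 2 \left(0 - 2\right) = -6 + 2 \left(-2\right) = -6 - 4 = -10$)
$n = \frac{32}{353}$ ($n = \left(-32\right) \left(- \frac{1}{353}\right) = \frac{32}{353} \approx 0.090652$)
$d{\left(f \right)} = \sqrt{-10 + f}$ ($d{\left(f \right)} = \sqrt{f - 10} = \sqrt{-10 + f}$)
$A = - \frac{32}{32829} + 2 i$ ($A = \sqrt{-10 + 6} + \frac{32}{353 \left(-93\right)} = \sqrt{-4} + \frac{32}{353} \left(- \frac{1}{93}\right) = 2 i - \frac{32}{32829} = - \frac{32}{32829} + 2 i \approx -0.00097475 + 2.0 i$)
$- A = - (- \frac{32}{32829} + 2 i) = \frac{32}{32829} - 2 i$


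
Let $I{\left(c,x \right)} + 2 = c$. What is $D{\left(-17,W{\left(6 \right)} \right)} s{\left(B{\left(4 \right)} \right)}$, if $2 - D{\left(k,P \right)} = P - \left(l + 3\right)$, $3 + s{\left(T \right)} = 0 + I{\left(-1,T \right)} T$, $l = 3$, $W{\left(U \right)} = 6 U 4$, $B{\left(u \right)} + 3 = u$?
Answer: $816$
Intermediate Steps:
$B{\left(u \right)} = -3 + u$
$W{\left(U \right)} = 24 U$
$I{\left(c,x \right)} = -2 + c$
$s{\left(T \right)} = -3 - 3 T$ ($s{\left(T \right)} = -3 + \left(0 + \left(-2 - 1\right) T\right) = -3 + \left(0 - 3 T\right) = -3 - 3 T$)
$D{\left(k,P \right)} = 8 - P$ ($D{\left(k,P \right)} = 2 - \left(P - \left(3 + 3\right)\right) = 2 - \left(P - 6\right) = 2 - \left(-6 + P\right) = 8 - P$)
$D{\left(-17,W{\left(6 \right)} \right)} s{\left(B{\left(4 \right)} \right)} = \left(8 - 24 \cdot 6\right) \left(-3 - 3 \left(-3 + 4\right)\right) = \left(8 - 144\right) \left(-3 - 3\right) = \left(-136\right) \left(-6\right) = 816$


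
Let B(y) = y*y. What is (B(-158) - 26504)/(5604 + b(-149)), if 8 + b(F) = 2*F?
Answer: -770/2649 ≈ -0.29068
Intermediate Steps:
b(F) = -8 + 2*F
B(y) = y²
(B(-158) - 26504)/(5604 + b(-149)) = ((-158)² - 26504)/(5604 + (-8 + 2*(-149))) = (24964 - 26504)/(5604 + (-8 - 298)) = -1540/(5604 - 306) = -1540/5298 = -1540*1/5298 = -770/2649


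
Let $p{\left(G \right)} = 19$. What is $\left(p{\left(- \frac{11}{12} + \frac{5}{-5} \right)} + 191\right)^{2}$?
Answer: $44100$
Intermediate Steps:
$\left(p{\left(- \frac{11}{12} + \frac{5}{-5} \right)} + 191\right)^{2} = \left(19 + 191\right)^{2} = 210^{2} = 44100$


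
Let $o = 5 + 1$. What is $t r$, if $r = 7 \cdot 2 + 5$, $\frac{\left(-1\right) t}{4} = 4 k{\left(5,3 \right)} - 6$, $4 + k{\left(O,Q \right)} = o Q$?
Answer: $-3800$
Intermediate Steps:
$o = 6$
$k{\left(O,Q \right)} = -4 + 6 Q$
$t = -200$ ($t = - 4 \left(4 \left(-4 + 6 \cdot 3\right) - 6\right) = - 4 \left(4 \left(-4 + 18\right) - 6\right) = - 4 \left(4 \cdot 14 - 6\right) = - 4 \left(56 - 6\right) = \left(-4\right) 50 = -200$)
$r = 19$ ($r = 14 + 5 = 19$)
$t r = \left(-200\right) 19 = -3800$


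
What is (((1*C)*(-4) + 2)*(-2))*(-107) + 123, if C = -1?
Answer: 1407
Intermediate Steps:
(((1*C)*(-4) + 2)*(-2))*(-107) + 123 = (((1*(-1))*(-4) + 2)*(-2))*(-107) + 123 = ((-1*(-4) + 2)*(-2))*(-107) + 123 = ((4 + 2)*(-2))*(-107) + 123 = (6*(-2))*(-107) + 123 = -12*(-107) + 123 = 1284 + 123 = 1407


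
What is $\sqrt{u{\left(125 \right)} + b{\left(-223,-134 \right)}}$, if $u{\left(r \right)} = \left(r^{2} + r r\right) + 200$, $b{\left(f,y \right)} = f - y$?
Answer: $\sqrt{31361} \approx 177.09$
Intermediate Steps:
$u{\left(r \right)} = 200 + 2 r^{2}$ ($u{\left(r \right)} = \left(r^{2} + r^{2}\right) + 200 = 2 r^{2} + 200 = 200 + 2 r^{2}$)
$\sqrt{u{\left(125 \right)} + b{\left(-223,-134 \right)}} = \sqrt{\left(200 + 2 \cdot 125^{2}\right) - 89} = \sqrt{\left(200 + 2 \cdot 15625\right) + \left(-223 + 134\right)} = \sqrt{\left(200 + 31250\right) - 89} = \sqrt{31450 - 89} = \sqrt{31361}$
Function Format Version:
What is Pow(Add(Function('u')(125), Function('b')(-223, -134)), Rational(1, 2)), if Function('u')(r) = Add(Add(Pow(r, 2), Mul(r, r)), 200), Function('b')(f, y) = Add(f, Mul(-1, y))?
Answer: Pow(31361, Rational(1, 2)) ≈ 177.09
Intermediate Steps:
Function('u')(r) = Add(200, Mul(2, Pow(r, 2))) (Function('u')(r) = Add(Add(Pow(r, 2), Pow(r, 2)), 200) = Add(Mul(2, Pow(r, 2)), 200) = Add(200, Mul(2, Pow(r, 2))))
Pow(Add(Function('u')(125), Function('b')(-223, -134)), Rational(1, 2)) = Pow(Add(Add(200, Mul(2, Pow(125, 2))), Add(-223, Mul(-1, -134))), Rational(1, 2)) = Pow(Add(Add(200, Mul(2, 15625)), Add(-223, 134)), Rational(1, 2)) = Pow(Add(Add(200, 31250), -89), Rational(1, 2)) = Pow(Add(31450, -89), Rational(1, 2)) = Pow(31361, Rational(1, 2))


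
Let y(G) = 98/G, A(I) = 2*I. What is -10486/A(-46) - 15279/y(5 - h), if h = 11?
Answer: 2365409/2254 ≈ 1049.4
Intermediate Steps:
-10486/A(-46) - 15279/y(5 - h) = -10486/(2*(-46)) - 15279/(98/(5 - 1*11)) = -10486/(-92) - 15279/(98/(5 - 11)) = -10486*(-1/92) - 15279/(98/(-6)) = 5243/46 - 15279/(98*(-1/6)) = 5243/46 - 15279/(-49/3) = 5243/46 - 15279*(-3/49) = 5243/46 + 45837/49 = 2365409/2254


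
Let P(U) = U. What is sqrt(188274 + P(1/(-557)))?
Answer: sqrt(58411819669)/557 ≈ 433.91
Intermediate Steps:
sqrt(188274 + P(1/(-557))) = sqrt(188274 + 1/(-557)) = sqrt(188274 - 1/557) = sqrt(104868617/557) = sqrt(58411819669)/557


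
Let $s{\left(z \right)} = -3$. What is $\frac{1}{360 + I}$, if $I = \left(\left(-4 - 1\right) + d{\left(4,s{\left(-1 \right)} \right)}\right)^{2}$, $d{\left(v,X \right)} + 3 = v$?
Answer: $\frac{1}{376} \approx 0.0026596$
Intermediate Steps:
$d{\left(v,X \right)} = -3 + v$
$I = 16$ ($I = \left(\left(-4 - 1\right) + \left(-3 + 4\right)\right)^{2} = \left(\left(-4 - 1\right) + 1\right)^{2} = \left(-5 + 1\right)^{2} = \left(-4\right)^{2} = 16$)
$\frac{1}{360 + I} = \frac{1}{360 + 16} = \frac{1}{376}$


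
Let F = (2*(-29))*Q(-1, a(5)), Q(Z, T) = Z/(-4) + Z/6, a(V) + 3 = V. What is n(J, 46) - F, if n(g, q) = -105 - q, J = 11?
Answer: -877/6 ≈ -146.17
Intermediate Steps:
a(V) = -3 + V
Q(Z, T) = -Z/12 (Q(Z, T) = Z*(-1/4) + Z*(1/6) = -Z/4 + Z/6 = -Z/12)
F = -29/6 (F = (2*(-29))*(-1/12*(-1)) = -58*1/12 = -29/6 ≈ -4.8333)
n(J, 46) - F = (-105 - 1*46) - 1*(-29/6) = (-105 - 46) + 29/6 = -151 + 29/6 = -877/6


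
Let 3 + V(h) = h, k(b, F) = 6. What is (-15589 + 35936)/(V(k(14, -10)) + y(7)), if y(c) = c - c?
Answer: 20347/3 ≈ 6782.3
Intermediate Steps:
y(c) = 0
V(h) = -3 + h
(-15589 + 35936)/(V(k(14, -10)) + y(7)) = (-15589 + 35936)/((-3 + 6) + 0) = 20347/(3 + 0) = 20347/3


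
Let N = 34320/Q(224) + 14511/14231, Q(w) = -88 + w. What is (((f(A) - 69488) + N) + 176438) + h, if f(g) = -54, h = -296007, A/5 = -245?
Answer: -6527108460/34561 ≈ -1.8886e+5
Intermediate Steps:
A = -1225 (A = 5*(-245) = -1225)
N = 8756811/34561 (N = 34320/(-88 + 224) + 14511/14231 = 34320/136 + 14511*(1/14231) = 34320*(1/136) + 2073/2033 = 4290/17 + 2073/2033 = 8756811/34561 ≈ 253.37)
(((f(A) - 69488) + N) + 176438) + h = (((-54 - 69488) + 8756811/34561) + 176438) - 296007 = ((-69542 + 8756811/34561) + 176438) - 296007 = (-2394684251/34561 + 176438) - 296007 = 3703189467/34561 - 296007 = -6527108460/34561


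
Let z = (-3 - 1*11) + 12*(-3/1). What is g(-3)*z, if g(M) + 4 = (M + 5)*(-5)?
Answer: 700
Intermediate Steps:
g(M) = -29 - 5*M (g(M) = -4 + (M + 5)*(-5) = -4 + (5 + M)*(-5) = -4 + (-25 - 5*M) = -29 - 5*M)
z = -50 (z = (-3 - 11) + 12*(-3*1) = -14 + 12*(-3) = -14 - 36 = -50)
g(-3)*z = (-29 - 5*(-3))*(-50) = (-29 + 15)*(-50) = -14*(-50) = 700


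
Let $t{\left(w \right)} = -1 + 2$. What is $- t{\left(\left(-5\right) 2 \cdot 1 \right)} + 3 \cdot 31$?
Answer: $92$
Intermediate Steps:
$t{\left(w \right)} = 1$
$- t{\left(\left(-5\right) 2 \cdot 1 \right)} + 3 \cdot 31 = \left(-1\right) 1 + 3 \cdot 31 = -1 + 93 = 92$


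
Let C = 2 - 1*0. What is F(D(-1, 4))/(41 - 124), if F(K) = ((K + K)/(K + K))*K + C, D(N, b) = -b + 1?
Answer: 1/83 ≈ 0.012048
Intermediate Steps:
C = 2 (C = 2 + 0 = 2)
D(N, b) = 1 - b
F(K) = 2 + K (F(K) = ((K + K)/(K + K))*K + 2 = ((2*K)/((2*K)))*K + 2 = ((2*K)*(1/(2*K)))*K + 2 = 1*K + 2 = K + 2 = 2 + K)
F(D(-1, 4))/(41 - 124) = (2 + (1 - 1*4))/(41 - 124) = (2 + (1 - 4))/(-83) = (2 - 3)*(-1/83) = -1*(-1/83) = 1/83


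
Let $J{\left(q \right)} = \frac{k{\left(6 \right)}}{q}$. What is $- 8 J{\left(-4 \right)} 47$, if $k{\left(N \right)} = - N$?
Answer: $-564$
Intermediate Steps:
$J{\left(q \right)} = - \frac{6}{q}$ ($J{\left(q \right)} = \frac{\left(-1\right) 6}{q} = - \frac{6}{q}$)
$- 8 J{\left(-4 \right)} 47 = - 8 \left(- \frac{6}{-4}\right) 47 = - 8 \left(\left(-6\right) \left(- \frac{1}{4}\right)\right) 47 = \left(-8\right) \frac{3}{2} \cdot 47 = \left(-12\right) 47 = -564$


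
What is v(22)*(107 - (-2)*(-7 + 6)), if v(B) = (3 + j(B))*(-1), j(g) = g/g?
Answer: -420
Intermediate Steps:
j(g) = 1
v(B) = -4 (v(B) = (3 + 1)*(-1) = 4*(-1) = -4)
v(22)*(107 - (-2)*(-7 + 6)) = -4*(107 - (-2)*(-7 + 6)) = -4*(107 - (-2)*(-1)) = -4*(107 - 1*2) = -4*(107 - 2) = -4*105 = -420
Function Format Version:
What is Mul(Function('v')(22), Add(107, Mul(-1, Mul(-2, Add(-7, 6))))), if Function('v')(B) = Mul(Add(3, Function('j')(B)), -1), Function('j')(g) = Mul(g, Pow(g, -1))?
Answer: -420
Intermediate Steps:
Function('j')(g) = 1
Function('v')(B) = -4 (Function('v')(B) = Mul(Add(3, 1), -1) = Mul(4, -1) = -4)
Mul(Function('v')(22), Add(107, Mul(-1, Mul(-2, Add(-7, 6))))) = Mul(-4, Add(107, Mul(-1, Mul(-2, Add(-7, 6))))) = Mul(-4, Add(107, Mul(-1, Mul(-2, -1)))) = Mul(-4, Add(107, Mul(-1, 2))) = Mul(-4, Add(107, -2)) = Mul(-4, 105) = -420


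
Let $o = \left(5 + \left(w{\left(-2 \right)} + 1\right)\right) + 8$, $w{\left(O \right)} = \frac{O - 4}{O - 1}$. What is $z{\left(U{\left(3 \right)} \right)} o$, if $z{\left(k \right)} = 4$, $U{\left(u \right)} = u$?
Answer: $64$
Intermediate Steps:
$w{\left(O \right)} = \frac{-4 + O}{-1 + O}$
$o = 16$ ($o = \left(5 + \left(\frac{-4 - 2}{-1 - 2} + 1\right)\right) + 8 = \left(5 + \left(\frac{1}{-3} \left(-6\right) + 1\right)\right) + 8 = \left(5 + \left(\left(- \frac{1}{3}\right) \left(-6\right) + 1\right)\right) + 8 = \left(5 + \left(2 + 1\right)\right) + 8 = \left(5 + 3\right) + 8 = 8 + 8 = 16$)
$z{\left(U{\left(3 \right)} \right)} o = 4 \cdot 16 = 64$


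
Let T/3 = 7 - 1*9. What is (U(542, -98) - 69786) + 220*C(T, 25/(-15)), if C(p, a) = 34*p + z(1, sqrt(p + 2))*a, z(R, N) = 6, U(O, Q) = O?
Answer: -116324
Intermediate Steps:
T = -6 (T = 3*(7 - 1*9) = 3*(7 - 9) = 3*(-2) = -6)
C(p, a) = 6*a + 34*p (C(p, a) = 34*p + 6*a = 6*a + 34*p)
(U(542, -98) - 69786) + 220*C(T, 25/(-15)) = (542 - 69786) + 220*(6*(25/(-15)) + 34*(-6)) = -69244 + 220*(6*(25*(-1/15)) - 204) = -69244 + 220*(6*(-5/3) - 204) = -69244 + 220*(-10 - 204) = -69244 + 220*(-214) = -69244 - 47080 = -116324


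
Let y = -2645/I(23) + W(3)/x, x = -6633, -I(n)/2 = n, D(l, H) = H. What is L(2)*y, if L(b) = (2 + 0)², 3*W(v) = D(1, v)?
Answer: 1525586/6633 ≈ 230.00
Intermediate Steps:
I(n) = -2*n
W(v) = v/3
L(b) = 4 (L(b) = 2² = 4)
y = 762793/13266 (y = -2645/((-2*23)) + ((⅓)*3)/(-6633) = -2645/(-46) + 1*(-1/6633) = -2645*(-1/46) - 1/6633 = 115/2 - 1/6633 = 762793/13266 ≈ 57.500)
L(2)*y = 4*(762793/13266) = 1525586/6633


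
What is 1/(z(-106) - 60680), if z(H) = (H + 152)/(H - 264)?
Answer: -185/11225823 ≈ -1.6480e-5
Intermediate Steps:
z(H) = (152 + H)/(-264 + H)
1/(z(-106) - 60680) = 1/((152 - 106)/(-264 - 106) - 60680) = 1/(46/(-370) - 60680) = 1/(-1/370*46 - 60680) = 1/(-23/185 - 60680) = 1/(-11225823/185) = -185/11225823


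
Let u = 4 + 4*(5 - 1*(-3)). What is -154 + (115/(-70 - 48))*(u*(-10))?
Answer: 11614/59 ≈ 196.85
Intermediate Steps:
u = 36 (u = 4 + 4*(5 + 3) = 4 + 4*8 = 4 + 32 = 36)
-154 + (115/(-70 - 48))*(u*(-10)) = -154 + (115/(-70 - 48))*(36*(-10)) = -154 + (115/(-118))*(-360) = -154 + (115*(-1/118))*(-360) = -154 - 115/118*(-360) = -154 + 20700/59 = 11614/59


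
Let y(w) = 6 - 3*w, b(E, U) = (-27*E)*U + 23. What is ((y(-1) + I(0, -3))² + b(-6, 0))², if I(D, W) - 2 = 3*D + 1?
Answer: 27889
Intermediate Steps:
b(E, U) = 23 - 27*E*U (b(E, U) = -27*E*U + 23 = 23 - 27*E*U)
I(D, W) = 3 + 3*D (I(D, W) = 2 + (3*D + 1) = 2 + (1 + 3*D) = 3 + 3*D)
((y(-1) + I(0, -3))² + b(-6, 0))² = (((6 - 3*(-1)) + (3 + 3*0))² + (23 - 27*(-6)*0))² = (((6 + 3) + (3 + 0))² + (23 + 0))² = ((9 + 3)² + 23)² = (12² + 23)² = (144 + 23)² = 167² = 27889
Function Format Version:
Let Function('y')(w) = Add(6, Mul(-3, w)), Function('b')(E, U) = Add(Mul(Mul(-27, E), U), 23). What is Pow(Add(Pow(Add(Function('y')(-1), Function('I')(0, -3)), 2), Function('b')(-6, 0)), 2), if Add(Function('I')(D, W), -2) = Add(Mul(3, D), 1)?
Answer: 27889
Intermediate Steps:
Function('b')(E, U) = Add(23, Mul(-27, E, U)) (Function('b')(E, U) = Add(Mul(-27, E, U), 23) = Add(23, Mul(-27, E, U)))
Function('I')(D, W) = Add(3, Mul(3, D)) (Function('I')(D, W) = Add(2, Add(Mul(3, D), 1)) = Add(2, Add(1, Mul(3, D))) = Add(3, Mul(3, D)))
Pow(Add(Pow(Add(Function('y')(-1), Function('I')(0, -3)), 2), Function('b')(-6, 0)), 2) = Pow(Add(Pow(Add(Add(6, Mul(-3, -1)), Add(3, Mul(3, 0))), 2), Add(23, Mul(-27, -6, 0))), 2) = Pow(Add(Pow(Add(Add(6, 3), Add(3, 0)), 2), Add(23, 0)), 2) = Pow(Add(Pow(Add(9, 3), 2), 23), 2) = Pow(Add(Pow(12, 2), 23), 2) = Pow(Add(144, 23), 2) = Pow(167, 2) = 27889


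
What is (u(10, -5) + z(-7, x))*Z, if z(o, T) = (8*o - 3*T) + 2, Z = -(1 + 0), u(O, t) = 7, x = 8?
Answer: 71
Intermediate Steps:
Z = -1 (Z = -1*1 = -1)
z(o, T) = 2 - 3*T + 8*o (z(o, T) = (-3*T + 8*o) + 2 = 2 - 3*T + 8*o)
(u(10, -5) + z(-7, x))*Z = (7 + (2 - 3*8 + 8*(-7)))*(-1) = (7 + (2 - 24 - 56))*(-1) = (7 - 78)*(-1) = -71*(-1) = 71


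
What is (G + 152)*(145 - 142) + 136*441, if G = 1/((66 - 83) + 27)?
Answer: 604323/10 ≈ 60432.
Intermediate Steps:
G = ⅒ (G = 1/(-17 + 27) = 1/10 = ⅒ ≈ 0.10000)
(G + 152)*(145 - 142) + 136*441 = (⅒ + 152)*(145 - 142) + 136*441 = (1521/10)*3 + 59976 = 4563/10 + 59976 = 604323/10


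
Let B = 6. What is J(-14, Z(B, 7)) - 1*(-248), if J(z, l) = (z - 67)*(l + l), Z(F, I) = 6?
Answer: -724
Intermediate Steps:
J(z, l) = 2*l*(-67 + z) (J(z, l) = (-67 + z)*(2*l) = 2*l*(-67 + z))
J(-14, Z(B, 7)) - 1*(-248) = 2*6*(-67 - 14) - 1*(-248) = 2*6*(-81) + 248 = -972 + 248 = -724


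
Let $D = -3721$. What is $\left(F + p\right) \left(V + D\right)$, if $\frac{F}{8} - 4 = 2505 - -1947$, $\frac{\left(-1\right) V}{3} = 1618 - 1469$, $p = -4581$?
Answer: $-129487256$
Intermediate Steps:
$V = -447$ ($V = - 3 \left(1618 - 1469\right) = \left(-3\right) 149 = -447$)
$F = 35648$ ($F = 32 + 8 \left(2505 - -1947\right) = 32 + 8 \left(2505 + 1947\right) = 32 + 8 \cdot 4452 = 32 + 35616 = 35648$)
$\left(F + p\right) \left(V + D\right) = \left(35648 - 4581\right) \left(-447 - 3721\right) = 31067 \left(-4168\right) = -129487256$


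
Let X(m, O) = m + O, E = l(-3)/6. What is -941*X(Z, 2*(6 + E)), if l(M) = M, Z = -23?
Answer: 11292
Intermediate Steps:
E = -1/2 (E = -3/6 = -3*1/6 = -1/2 ≈ -0.50000)
X(m, O) = O + m
-941*X(Z, 2*(6 + E)) = -941*(2*(6 - 1/2) - 23) = -941*(2*(11/2) - 23) = -941*(11 - 23) = -941*(-12) = 11292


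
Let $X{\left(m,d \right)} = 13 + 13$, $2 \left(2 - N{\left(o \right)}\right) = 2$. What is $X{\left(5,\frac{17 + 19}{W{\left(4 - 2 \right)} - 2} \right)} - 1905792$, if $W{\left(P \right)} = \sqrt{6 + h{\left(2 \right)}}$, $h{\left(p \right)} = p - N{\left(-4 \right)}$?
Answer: $-1905766$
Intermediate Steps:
$N{\left(o \right)} = 1$ ($N{\left(o \right)} = 2 - 1 = 1$)
$h{\left(p \right)} = -1 + p$ ($h{\left(p \right)} = p - 1 = -1 + p$)
$W{\left(P \right)} = \sqrt{7}$ ($W{\left(P \right)} = \sqrt{6 + \left(-1 + 2\right)} = \sqrt{6 + 1} = \sqrt{7}$)
$X{\left(m,d \right)} = 26$
$X{\left(5,\frac{17 + 19}{W{\left(4 - 2 \right)} - 2} \right)} - 1905792 = 26 - 1905792 = -1905766$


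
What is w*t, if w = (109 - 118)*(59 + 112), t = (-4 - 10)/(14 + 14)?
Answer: 1539/2 ≈ 769.50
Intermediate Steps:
t = -½ (t = -14/28 = -14*1/28 = -½ ≈ -0.50000)
w = -1539 (w = -9*171 = -1539)
w*t = -1539*(-½) = 1539/2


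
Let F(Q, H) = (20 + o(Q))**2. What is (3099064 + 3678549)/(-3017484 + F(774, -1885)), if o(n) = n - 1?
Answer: -6777613/2388635 ≈ -2.8374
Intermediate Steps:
o(n) = -1 + n
F(Q, H) = (19 + Q)**2 (F(Q, H) = (20 + (-1 + Q))**2 = (19 + Q)**2)
(3099064 + 3678549)/(-3017484 + F(774, -1885)) = (3099064 + 3678549)/(-3017484 + (19 + 774)**2) = 6777613/(-3017484 + 793**2) = 6777613/(-3017484 + 628849) = 6777613/(-2388635) = 6777613*(-1/2388635) = -6777613/2388635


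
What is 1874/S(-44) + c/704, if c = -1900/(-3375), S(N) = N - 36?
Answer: -556559/23760 ≈ -23.424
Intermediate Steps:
S(N) = -36 + N
c = 76/135 (c = -1900*(-1/3375) = 76/135 ≈ 0.56296)
1874/S(-44) + c/704 = 1874/(-36 - 44) + (76/135)/704 = 1874/(-80) + (76/135)*(1/704) = 1874*(-1/80) + 19/23760 = -937/40 + 19/23760 = -556559/23760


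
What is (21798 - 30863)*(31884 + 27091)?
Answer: -534608375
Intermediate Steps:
(21798 - 30863)*(31884 + 27091) = -9065*58975 = -534608375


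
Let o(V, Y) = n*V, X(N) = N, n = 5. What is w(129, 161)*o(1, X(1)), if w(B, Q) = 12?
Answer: 60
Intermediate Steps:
o(V, Y) = 5*V
w(129, 161)*o(1, X(1)) = 12*(5*1) = 12*5 = 60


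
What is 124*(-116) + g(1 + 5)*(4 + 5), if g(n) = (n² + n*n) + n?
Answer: -13682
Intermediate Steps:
g(n) = n + 2*n² (g(n) = (n² + n²) + n = 2*n² + n = n + 2*n²)
124*(-116) + g(1 + 5)*(4 + 5) = 124*(-116) + ((1 + 5)*(1 + 2*(1 + 5)))*(4 + 5) = -14384 + (6*(1 + 2*6))*9 = -14384 + (6*(1 + 12))*9 = -14384 + (6*13)*9 = -14384 + 78*9 = -14384 + 702 = -13682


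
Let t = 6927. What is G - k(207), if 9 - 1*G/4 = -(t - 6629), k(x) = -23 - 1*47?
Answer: 1298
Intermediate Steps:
k(x) = -70 (k(x) = -23 - 47 = -70)
G = 1228 (G = 36 - (-4)*(6927 - 6629) = 36 - (-4)*298 = 36 - 4*(-298) = 36 + 1192 = 1228)
G - k(207) = 1228 - 1*(-70) = 1228 + 70 = 1298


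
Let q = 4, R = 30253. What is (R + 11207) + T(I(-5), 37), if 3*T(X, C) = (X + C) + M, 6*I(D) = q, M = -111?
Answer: 372920/9 ≈ 41436.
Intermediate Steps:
I(D) = 2/3 (I(D) = (1/6)*4 = 2/3)
T(X, C) = -37 + C/3 + X/3 (T(X, C) = ((X + C) - 111)/3 = ((C + X) - 111)/3 = (-111 + C + X)/3 = -37 + C/3 + X/3)
(R + 11207) + T(I(-5), 37) = (30253 + 11207) + (-37 + (1/3)*37 + (1/3)*(2/3)) = 41460 + (-37 + 37/3 + 2/9) = 41460 - 220/9 = 372920/9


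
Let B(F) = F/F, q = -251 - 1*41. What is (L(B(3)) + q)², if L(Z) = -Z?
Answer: 85849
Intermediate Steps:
q = -292 (q = -251 - 41 = -292)
B(F) = 1
(L(B(3)) + q)² = (-1*1 - 292)² = (-1 - 292)² = (-293)² = 85849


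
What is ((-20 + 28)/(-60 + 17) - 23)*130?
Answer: -129610/43 ≈ -3014.2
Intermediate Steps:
((-20 + 28)/(-60 + 17) - 23)*130 = (8/(-43) - 23)*130 = (8*(-1/43) - 23)*130 = (-8/43 - 23)*130 = -997/43*130 = -129610/43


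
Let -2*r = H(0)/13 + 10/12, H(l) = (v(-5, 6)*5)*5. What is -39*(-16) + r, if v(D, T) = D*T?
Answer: 101779/156 ≈ 652.43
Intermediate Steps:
H(l) = -750 (H(l) = (-5*6*5)*5 = -30*5*5 = -150*5 = -750)
r = 4435/156 (r = -(-750/13 + 10/12)/2 = -(-750*1/13 + 10*(1/12))/2 = -(-750/13 + ⅚)/2 = -½*(-4435/78) = 4435/156 ≈ 28.429)
-39*(-16) + r = -39*(-16) + 4435/156 = 624 + 4435/156 = 101779/156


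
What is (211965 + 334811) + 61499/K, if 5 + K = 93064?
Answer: 50882489283/93059 ≈ 5.4678e+5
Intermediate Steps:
K = 93059 (K = -5 + 93064 = 93059)
(211965 + 334811) + 61499/K = (211965 + 334811) + 61499/93059 = 546776 + 61499*(1/93059) = 546776 + 61499/93059 = 50882489283/93059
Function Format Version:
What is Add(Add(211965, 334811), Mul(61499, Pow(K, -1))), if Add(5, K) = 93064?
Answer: Rational(50882489283, 93059) ≈ 5.4678e+5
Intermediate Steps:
K = 93059 (K = Add(-5, 93064) = 93059)
Add(Add(211965, 334811), Mul(61499, Pow(K, -1))) = Add(Add(211965, 334811), Mul(61499, Pow(93059, -1))) = Add(546776, Mul(61499, Rational(1, 93059))) = Add(546776, Rational(61499, 93059)) = Rational(50882489283, 93059)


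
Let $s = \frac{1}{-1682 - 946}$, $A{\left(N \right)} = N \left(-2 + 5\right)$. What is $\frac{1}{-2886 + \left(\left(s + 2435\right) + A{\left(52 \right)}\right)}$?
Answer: $- \frac{2628}{775261} \approx -0.0033898$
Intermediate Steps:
$A{\left(N \right)} = 3 N$ ($A{\left(N \right)} = N 3 = 3 N$)
$s = - \frac{1}{2628}$ ($s = \frac{1}{-2628} = - \frac{1}{2628} \approx -0.00038052$)
$\frac{1}{-2886 + \left(\left(s + 2435\right) + A{\left(52 \right)}\right)} = \frac{1}{-2886 + \left(\left(- \frac{1}{2628} + 2435\right) + 3 \cdot 52\right)} = \frac{1}{-2886 + \left(\frac{6399179}{2628} + 156\right)} = \frac{1}{-2886 + \frac{6809147}{2628}} = \frac{1}{- \frac{775261}{2628}} = - \frac{2628}{775261}$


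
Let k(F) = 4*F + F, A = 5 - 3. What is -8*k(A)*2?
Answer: -160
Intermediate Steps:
A = 2
k(F) = 5*F
-8*k(A)*2 = -40*2*2 = -8*10*2 = -80*2 = -160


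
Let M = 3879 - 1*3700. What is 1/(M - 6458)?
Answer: -1/6279 ≈ -0.00015926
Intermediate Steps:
M = 179 (M = 3879 - 3700 = 179)
1/(M - 6458) = 1/(179 - 6458) = 1/(-6279) = -1/6279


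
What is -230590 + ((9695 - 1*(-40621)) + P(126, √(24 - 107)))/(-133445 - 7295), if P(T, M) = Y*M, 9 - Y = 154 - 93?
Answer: -8113321729/35185 + 13*I*√83/35185 ≈ -2.3059e+5 + 0.0033661*I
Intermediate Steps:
Y = -52 (Y = 9 - (154 - 93) = 9 - 1*61 = 9 - 61 = -52)
P(T, M) = -52*M
-230590 + ((9695 - 1*(-40621)) + P(126, √(24 - 107)))/(-133445 - 7295) = -230590 + ((9695 - 1*(-40621)) - 52*√(24 - 107))/(-133445 - 7295) = -230590 + ((9695 + 40621) - 52*I*√83)/(-140740) = -230590 + (50316 - 52*I*√83)*(-1/140740) = -230590 + (-12579/35185 + 13*I*√83/35185) = -8113321729/35185 + 13*I*√83/35185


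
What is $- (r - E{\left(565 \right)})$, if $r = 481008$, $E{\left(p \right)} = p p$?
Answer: $-161783$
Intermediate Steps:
$E{\left(p \right)} = p^{2}$
$- (r - E{\left(565 \right)}) = - (481008 - 565^{2}) = - (481008 - 319225) = \left(-1\right) 161783 = -161783$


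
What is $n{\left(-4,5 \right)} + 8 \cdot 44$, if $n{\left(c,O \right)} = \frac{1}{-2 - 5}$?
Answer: $\frac{2463}{7} \approx 351.86$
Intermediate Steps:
$n{\left(c,O \right)} = - \frac{1}{7}$ ($n{\left(c,O \right)} = \frac{1}{-7} = - \frac{1}{7}$)
$n{\left(-4,5 \right)} + 8 \cdot 44 = - \frac{1}{7} + 8 \cdot 44 = - \frac{1}{7} + 352 = \frac{2463}{7}$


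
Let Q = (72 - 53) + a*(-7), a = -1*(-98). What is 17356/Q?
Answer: -17356/667 ≈ -26.021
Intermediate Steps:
a = 98
Q = -667 (Q = (72 - 53) + 98*(-7) = 19 - 686 = -667)
17356/Q = 17356/(-667) = 17356*(-1/667) = -17356/667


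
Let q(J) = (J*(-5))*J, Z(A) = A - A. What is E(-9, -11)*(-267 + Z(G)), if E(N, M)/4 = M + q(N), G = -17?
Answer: 444288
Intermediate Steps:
Z(A) = 0
q(J) = -5*J² (q(J) = (-5*J)*J = -5*J²)
E(N, M) = -20*N² + 4*M (E(N, M) = 4*(M - 5*N²) = -20*N² + 4*M)
E(-9, -11)*(-267 + Z(G)) = (-20*(-9)² + 4*(-11))*(-267 + 0) = (-20*81 - 44)*(-267) = (-1620 - 44)*(-267) = -1664*(-267) = 444288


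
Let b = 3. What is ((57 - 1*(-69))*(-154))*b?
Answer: -58212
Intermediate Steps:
((57 - 1*(-69))*(-154))*b = ((57 - 1*(-69))*(-154))*3 = ((57 + 69)*(-154))*3 = (126*(-154))*3 = -19404*3 = -58212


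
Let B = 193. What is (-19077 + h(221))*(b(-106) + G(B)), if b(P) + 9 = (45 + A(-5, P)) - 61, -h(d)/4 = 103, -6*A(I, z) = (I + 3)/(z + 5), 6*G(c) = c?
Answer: -28200583/202 ≈ -1.3961e+5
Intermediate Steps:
G(c) = c/6
A(I, z) = -(3 + I)/(6*(5 + z)) (A(I, z) = -(I + 3)/(6*(z + 5)) = -(3 + I)/(6*(5 + z)))
h(d) = -412 (h(d) = -4*103 = -412)
b(P) = -25 + 1/(3*(5 + P)) (b(P) = -9 + ((45 + (-3 - 1*(-5))/(6*(5 + P))) - 61) = -9 + ((45 + (-3 + 5)/(6*(5 + P))) - 61) = -9 + ((45 + (1/6)*2/(5 + P)) - 61) = -9 + ((45 + 1/(3*(5 + P))) - 61) = -9 + (-16 + 1/(3*(5 + P))) = -25 + 1/(3*(5 + P)))
(-19077 + h(221))*(b(-106) + G(B)) = (-19077 - 412)*((-374 - 75*(-106))/(3*(5 - 106)) + (1/6)*193) = -19489*((1/3)*(-374 + 7950)/(-101) + 193/6) = -19489*((1/3)*(-1/101)*7576 + 193/6) = -19489*(-7576/303 + 193/6) = -19489*1447/202 = -28200583/202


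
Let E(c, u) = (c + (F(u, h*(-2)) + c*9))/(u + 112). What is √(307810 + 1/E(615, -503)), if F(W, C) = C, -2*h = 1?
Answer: 3*√1293991965641/6151 ≈ 554.81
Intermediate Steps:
h = -½ (h = -½*1 = -½ ≈ -0.50000)
E(c, u) = (1 + 10*c)/(112 + u) (E(c, u) = (c + (-½*(-2) + c*9))/(u + 112) = (c + (1 + 9*c))/(112 + u) = (1 + 10*c)/(112 + u))
√(307810 + 1/E(615, -503)) = √(307810 + 1/((1 + 10*615)/(112 - 503))) = √(307810 + 1/((1 + 6150)/(-391))) = √(307810 + 1/(-1/391*6151)) = √(307810 + 1/(-6151/391)) = √(307810 - 391/6151) = √(1893338919/6151) = 3*√1293991965641/6151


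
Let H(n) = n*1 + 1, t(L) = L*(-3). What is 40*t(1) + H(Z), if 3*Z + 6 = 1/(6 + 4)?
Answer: -3629/30 ≈ -120.97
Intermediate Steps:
t(L) = -3*L
Z = -59/30 (Z = -2 + 1/(3*(6 + 4)) = -2 + (1/3)/10 = -2 + (1/3)*(1/10) = -2 + 1/30 = -59/30 ≈ -1.9667)
H(n) = 1 + n (H(n) = n + 1 = 1 + n)
40*t(1) + H(Z) = 40*(-3*1) + (1 - 59/30) = 40*(-3) - 29/30 = -120 - 29/30 = -3629/30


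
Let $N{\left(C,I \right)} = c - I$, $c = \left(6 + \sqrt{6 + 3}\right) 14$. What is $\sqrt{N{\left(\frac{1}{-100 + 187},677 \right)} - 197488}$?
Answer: $i \sqrt{198039} \approx 445.02 i$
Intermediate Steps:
$c = 126$ ($c = \left(6 + \sqrt{9}\right) 14 = \left(6 + 3\right) 14 = 9 \cdot 14 = 126$)
$N{\left(C,I \right)} = 126 - I$
$\sqrt{N{\left(\frac{1}{-100 + 187},677 \right)} - 197488} = \sqrt{\left(126 - 677\right) - 197488} = \sqrt{-551 - 197488} = \sqrt{-198039} = i \sqrt{198039}$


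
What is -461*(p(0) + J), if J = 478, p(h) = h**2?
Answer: -220358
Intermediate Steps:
-461*(p(0) + J) = -461*(0**2 + 478) = -461*(0 + 478) = -461*478 = -220358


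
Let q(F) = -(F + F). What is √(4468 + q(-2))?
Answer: 2*√1118 ≈ 66.873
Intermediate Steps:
q(F) = -2*F
√(4468 + q(-2)) = √(4468 - 2*(-2)) = √(4468 + 4) = √4472 = 2*√1118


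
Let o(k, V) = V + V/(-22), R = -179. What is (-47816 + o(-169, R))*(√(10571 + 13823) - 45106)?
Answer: 23809450183/11 - 1055711*√24394/22 ≈ 2.1570e+9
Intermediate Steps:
o(k, V) = 21*V/22 (o(k, V) = V + V*(-1/22) = V - V/22 = 21*V/22)
(-47816 + o(-169, R))*(√(10571 + 13823) - 45106) = (-47816 + (21/22)*(-179))*(√(10571 + 13823) - 45106) = (-47816 - 3759/22)*(√24394 - 45106) = -1055711*(-45106 + √24394)/22 = 23809450183/11 - 1055711*√24394/22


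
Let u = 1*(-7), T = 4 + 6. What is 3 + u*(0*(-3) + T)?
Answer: -67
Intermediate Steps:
T = 10
u = -7
3 + u*(0*(-3) + T) = 3 - 7*(0*(-3) + 10) = 3 - 7*(0 + 10) = 3 - 7*10 = 3 - 70 = -67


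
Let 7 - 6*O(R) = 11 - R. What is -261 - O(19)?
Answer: -527/2 ≈ -263.50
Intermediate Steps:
O(R) = -⅔ + R/6 (O(R) = 7/6 - (11 - R)/6 = 7/6 + (-11/6 + R/6) = -⅔ + R/6)
-261 - O(19) = -261 - (-⅔ + (⅙)*19) = -261 - (-⅔ + 19/6) = -261 - 1*5/2 = -261 - 5/2 = -527/2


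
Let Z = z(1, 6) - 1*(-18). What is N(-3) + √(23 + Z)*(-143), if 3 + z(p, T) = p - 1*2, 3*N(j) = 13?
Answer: 13/3 - 143*√37 ≈ -865.50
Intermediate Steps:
N(j) = 13/3 (N(j) = (⅓)*13 = 13/3)
z(p, T) = -5 + p (z(p, T) = -3 + (p - 1*2) = -3 + (p - 2) = -3 + (-2 + p) = -5 + p)
Z = 14 (Z = (-5 + 1) - 1*(-18) = -4 + 18 = 14)
N(-3) + √(23 + Z)*(-143) = 13/3 + √(23 + 14)*(-143) = 13/3 + √37*(-143) = 13/3 - 143*√37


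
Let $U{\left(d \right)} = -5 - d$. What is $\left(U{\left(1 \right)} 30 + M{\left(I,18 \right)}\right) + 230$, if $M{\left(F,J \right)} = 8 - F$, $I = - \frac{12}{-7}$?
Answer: $\frac{394}{7} \approx 56.286$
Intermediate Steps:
$I = \frac{12}{7}$ ($I = \left(-12\right) \left(- \frac{1}{7}\right) = \frac{12}{7} \approx 1.7143$)
$\left(U{\left(1 \right)} 30 + M{\left(I,18 \right)}\right) + 230 = \left(\left(-5 - 1\right) 30 + \left(8 - \frac{12}{7}\right)\right) + 230 = \left(\left(-6\right) 30 + \frac{44}{7}\right) + 230 = \left(-180 + \frac{44}{7}\right) + 230 = - \frac{1216}{7} + 230 = \frac{394}{7}$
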